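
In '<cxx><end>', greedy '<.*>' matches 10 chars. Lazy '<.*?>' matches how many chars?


Greedy '<.*>' tries to match as MUCH as possible.
Lazy '<.*?>' tries to match as LITTLE as possible.

String: '<cxx><end>'
Greedy '<.*>' starts at first '<' and extends to the LAST '>': '<cxx><end>' (10 chars)
Lazy '<.*?>' starts at first '<' and stops at the FIRST '>': '<cxx>' (5 chars)

5


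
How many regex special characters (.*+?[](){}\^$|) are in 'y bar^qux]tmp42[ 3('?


Regex special characters are: . * + ? [ ] ( ) { } \ ^ $ |
Scanning 'y bar^qux]tmp42[ 3(':
  pos 5: '^' -> SPECIAL
  pos 9: ']' -> SPECIAL
  pos 15: '[' -> SPECIAL
  pos 18: '(' -> SPECIAL
Special chars found: ['^', ']', '[', '(']
Total: 4

4


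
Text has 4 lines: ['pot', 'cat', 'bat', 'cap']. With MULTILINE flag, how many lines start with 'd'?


With MULTILINE flag, ^ matches the start of each line.
Lines: ['pot', 'cat', 'bat', 'cap']
Checking which lines start with 'd':
  Line 1: 'pot' -> no
  Line 2: 'cat' -> no
  Line 3: 'bat' -> no
  Line 4: 'cap' -> no
Matching lines: []
Count: 0

0


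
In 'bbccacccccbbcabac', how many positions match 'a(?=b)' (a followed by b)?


Lookahead 'a(?=b)' matches 'a' only when followed by 'b'.
String: 'bbccacccccbbcabac'
Checking each position where char is 'a':
  pos 4: 'a' -> no (next='c')
  pos 13: 'a' -> MATCH (next='b')
  pos 15: 'a' -> no (next='c')
Matching positions: [13]
Count: 1

1


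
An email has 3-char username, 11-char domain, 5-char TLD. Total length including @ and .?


An email address has format: username@domain.tld
Username length: 3
'@' character: 1
Domain length: 11
'.' character: 1
TLD length: 5
Total = 3 + 1 + 11 + 1 + 5 = 21

21


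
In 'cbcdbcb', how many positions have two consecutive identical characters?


Looking for consecutive identical characters in 'cbcdbcb':
  pos 0-1: 'c' vs 'b' -> different
  pos 1-2: 'b' vs 'c' -> different
  pos 2-3: 'c' vs 'd' -> different
  pos 3-4: 'd' vs 'b' -> different
  pos 4-5: 'b' vs 'c' -> different
  pos 5-6: 'c' vs 'b' -> different
Consecutive identical pairs: []
Count: 0

0


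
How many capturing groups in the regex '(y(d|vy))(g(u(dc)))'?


To count capturing groups, count each '(' that starts a group.
Pattern: '(y(d|vy))(g(u(dc)))'
Walking through the pattern:
  Position 0: '(' -> group #1
  Position 2: '(' -> group #2
  Position 9: '(' -> group #3
  Position 11: '(' -> group #4
  Position 13: '(' -> group #5
Total capturing groups: 5

5


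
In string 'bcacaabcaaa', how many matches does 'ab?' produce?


Pattern 'ab?' matches 'a' optionally followed by 'b'.
String: 'bcacaabcaaa'
Scanning left to right for 'a' then checking next char:
  Match 1: 'a' (a not followed by b)
  Match 2: 'a' (a not followed by b)
  Match 3: 'ab' (a followed by b)
  Match 4: 'a' (a not followed by b)
  Match 5: 'a' (a not followed by b)
  Match 6: 'a' (a not followed by b)
Total matches: 6

6


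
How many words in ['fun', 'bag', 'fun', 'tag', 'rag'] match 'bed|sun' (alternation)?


Alternation 'bed|sun' matches either 'bed' or 'sun'.
Checking each word:
  'fun' -> no
  'bag' -> no
  'fun' -> no
  'tag' -> no
  'rag' -> no
Matches: []
Count: 0

0


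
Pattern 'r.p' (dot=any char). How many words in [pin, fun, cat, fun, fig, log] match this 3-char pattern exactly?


Pattern 'r.p' means: starts with 'r', any single char, ends with 'p'.
Checking each word (must be exactly 3 chars):
  'pin' (len=3): no
  'fun' (len=3): no
  'cat' (len=3): no
  'fun' (len=3): no
  'fig' (len=3): no
  'log' (len=3): no
Matching words: []
Total: 0

0


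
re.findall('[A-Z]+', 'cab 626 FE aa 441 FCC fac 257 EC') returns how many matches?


Pattern '[A-Z]+' finds one or more uppercase letters.
Text: 'cab 626 FE aa 441 FCC fac 257 EC'
Scanning for matches:
  Match 1: 'FE'
  Match 2: 'FCC'
  Match 3: 'EC'
Total matches: 3

3


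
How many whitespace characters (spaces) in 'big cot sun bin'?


\s matches whitespace characters (spaces, tabs, etc.).
Text: 'big cot sun bin'
This text has 4 words separated by spaces.
Number of spaces = number of words - 1 = 4 - 1 = 3

3


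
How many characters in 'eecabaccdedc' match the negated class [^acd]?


Negated class [^acd] matches any char NOT in {a, c, d}
Scanning 'eecabaccdedc':
  pos 0: 'e' -> MATCH
  pos 1: 'e' -> MATCH
  pos 2: 'c' -> no (excluded)
  pos 3: 'a' -> no (excluded)
  pos 4: 'b' -> MATCH
  pos 5: 'a' -> no (excluded)
  pos 6: 'c' -> no (excluded)
  pos 7: 'c' -> no (excluded)
  pos 8: 'd' -> no (excluded)
  pos 9: 'e' -> MATCH
  pos 10: 'd' -> no (excluded)
  pos 11: 'c' -> no (excluded)
Total matches: 4

4


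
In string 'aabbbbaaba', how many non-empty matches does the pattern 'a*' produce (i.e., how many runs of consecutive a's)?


Pattern 'a*' matches zero or more a's. We want non-empty runs of consecutive a's.
String: 'aabbbbaaba'
Walking through the string to find runs of a's:
  Run 1: positions 0-1 -> 'aa'
  Run 2: positions 6-7 -> 'aa'
  Run 3: positions 9-9 -> 'a'
Non-empty runs found: ['aa', 'aa', 'a']
Count: 3

3


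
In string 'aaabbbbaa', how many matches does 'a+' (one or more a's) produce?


Pattern 'a+' matches one or more consecutive a's.
String: 'aaabbbbaa'
Scanning for runs of a:
  Match 1: 'aaa' (length 3)
  Match 2: 'aa' (length 2)
Total matches: 2

2


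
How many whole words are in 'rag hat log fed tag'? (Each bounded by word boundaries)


Word boundaries (\b) mark the start/end of each word.
Text: 'rag hat log fed tag'
Splitting by whitespace:
  Word 1: 'rag'
  Word 2: 'hat'
  Word 3: 'log'
  Word 4: 'fed'
  Word 5: 'tag'
Total whole words: 5

5


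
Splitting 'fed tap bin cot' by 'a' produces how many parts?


Splitting by 'a' breaks the string at each occurrence of the separator.
Text: 'fed tap bin cot'
Parts after split:
  Part 1: 'fed t'
  Part 2: 'p bin cot'
Total parts: 2

2


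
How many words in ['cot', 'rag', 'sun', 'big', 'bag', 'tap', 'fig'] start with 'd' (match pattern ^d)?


Pattern ^d anchors to start of word. Check which words begin with 'd':
  'cot' -> no
  'rag' -> no
  'sun' -> no
  'big' -> no
  'bag' -> no
  'tap' -> no
  'fig' -> no
Matching words: []
Count: 0

0


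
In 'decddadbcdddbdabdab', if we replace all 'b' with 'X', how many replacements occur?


re.sub('b', 'X', text) replaces every occurrence of 'b' with 'X'.
Text: 'decddadbcdddbdabdab'
Scanning for 'b':
  pos 7: 'b' -> replacement #1
  pos 12: 'b' -> replacement #2
  pos 15: 'b' -> replacement #3
  pos 18: 'b' -> replacement #4
Total replacements: 4

4


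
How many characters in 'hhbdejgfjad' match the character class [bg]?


Character class [bg] matches any of: {b, g}
Scanning string 'hhbdejgfjad' character by character:
  pos 0: 'h' -> no
  pos 1: 'h' -> no
  pos 2: 'b' -> MATCH
  pos 3: 'd' -> no
  pos 4: 'e' -> no
  pos 5: 'j' -> no
  pos 6: 'g' -> MATCH
  pos 7: 'f' -> no
  pos 8: 'j' -> no
  pos 9: 'a' -> no
  pos 10: 'd' -> no
Total matches: 2

2


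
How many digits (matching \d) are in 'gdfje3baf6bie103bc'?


\d matches any digit 0-9.
Scanning 'gdfje3baf6bie103bc':
  pos 5: '3' -> DIGIT
  pos 9: '6' -> DIGIT
  pos 13: '1' -> DIGIT
  pos 14: '0' -> DIGIT
  pos 15: '3' -> DIGIT
Digits found: ['3', '6', '1', '0', '3']
Total: 5

5


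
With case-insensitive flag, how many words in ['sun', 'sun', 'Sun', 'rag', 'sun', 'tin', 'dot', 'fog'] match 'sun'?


Case-insensitive matching: compare each word's lowercase form to 'sun'.
  'sun' -> lower='sun' -> MATCH
  'sun' -> lower='sun' -> MATCH
  'Sun' -> lower='sun' -> MATCH
  'rag' -> lower='rag' -> no
  'sun' -> lower='sun' -> MATCH
  'tin' -> lower='tin' -> no
  'dot' -> lower='dot' -> no
  'fog' -> lower='fog' -> no
Matches: ['sun', 'sun', 'Sun', 'sun']
Count: 4

4


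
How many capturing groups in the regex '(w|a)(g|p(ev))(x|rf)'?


To count capturing groups, count each '(' that starts a group.
Pattern: '(w|a)(g|p(ev))(x|rf)'
Walking through the pattern:
  Position 0: '(' -> group #1
  Position 5: '(' -> group #2
  Position 9: '(' -> group #3
  Position 14: '(' -> group #4
Total capturing groups: 4

4


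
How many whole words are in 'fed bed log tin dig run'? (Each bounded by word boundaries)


Word boundaries (\b) mark the start/end of each word.
Text: 'fed bed log tin dig run'
Splitting by whitespace:
  Word 1: 'fed'
  Word 2: 'bed'
  Word 3: 'log'
  Word 4: 'tin'
  Word 5: 'dig'
  Word 6: 'run'
Total whole words: 6

6


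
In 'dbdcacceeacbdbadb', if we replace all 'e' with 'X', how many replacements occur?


re.sub('e', 'X', text) replaces every occurrence of 'e' with 'X'.
Text: 'dbdcacceeacbdbadb'
Scanning for 'e':
  pos 7: 'e' -> replacement #1
  pos 8: 'e' -> replacement #2
Total replacements: 2

2


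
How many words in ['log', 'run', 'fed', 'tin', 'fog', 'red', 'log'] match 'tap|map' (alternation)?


Alternation 'tap|map' matches either 'tap' or 'map'.
Checking each word:
  'log' -> no
  'run' -> no
  'fed' -> no
  'tin' -> no
  'fog' -> no
  'red' -> no
  'log' -> no
Matches: []
Count: 0

0


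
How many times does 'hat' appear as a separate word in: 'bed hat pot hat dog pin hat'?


Scanning each word for exact match 'hat':
  Word 1: 'bed' -> no
  Word 2: 'hat' -> MATCH
  Word 3: 'pot' -> no
  Word 4: 'hat' -> MATCH
  Word 5: 'dog' -> no
  Word 6: 'pin' -> no
  Word 7: 'hat' -> MATCH
Total matches: 3

3


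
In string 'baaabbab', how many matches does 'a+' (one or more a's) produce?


Pattern 'a+' matches one or more consecutive a's.
String: 'baaabbab'
Scanning for runs of a:
  Match 1: 'aaa' (length 3)
  Match 2: 'a' (length 1)
Total matches: 2

2


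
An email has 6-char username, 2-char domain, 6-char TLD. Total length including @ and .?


An email address has format: username@domain.tld
Username length: 6
'@' character: 1
Domain length: 2
'.' character: 1
TLD length: 6
Total = 6 + 1 + 2 + 1 + 6 = 16

16


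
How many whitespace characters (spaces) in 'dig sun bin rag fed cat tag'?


\s matches whitespace characters (spaces, tabs, etc.).
Text: 'dig sun bin rag fed cat tag'
This text has 7 words separated by spaces.
Number of spaces = number of words - 1 = 7 - 1 = 6

6


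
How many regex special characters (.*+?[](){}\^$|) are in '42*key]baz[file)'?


Regex special characters are: . * + ? [ ] ( ) { } \ ^ $ |
Scanning '42*key]baz[file)':
  pos 2: '*' -> SPECIAL
  pos 6: ']' -> SPECIAL
  pos 10: '[' -> SPECIAL
  pos 15: ')' -> SPECIAL
Special chars found: ['*', ']', '[', ')']
Total: 4

4


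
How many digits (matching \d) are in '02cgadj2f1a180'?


\d matches any digit 0-9.
Scanning '02cgadj2f1a180':
  pos 0: '0' -> DIGIT
  pos 1: '2' -> DIGIT
  pos 7: '2' -> DIGIT
  pos 9: '1' -> DIGIT
  pos 11: '1' -> DIGIT
  pos 12: '8' -> DIGIT
  pos 13: '0' -> DIGIT
Digits found: ['0', '2', '2', '1', '1', '8', '0']
Total: 7

7


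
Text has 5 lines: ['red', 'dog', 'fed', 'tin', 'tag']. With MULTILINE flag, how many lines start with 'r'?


With MULTILINE flag, ^ matches the start of each line.
Lines: ['red', 'dog', 'fed', 'tin', 'tag']
Checking which lines start with 'r':
  Line 1: 'red' -> MATCH
  Line 2: 'dog' -> no
  Line 3: 'fed' -> no
  Line 4: 'tin' -> no
  Line 5: 'tag' -> no
Matching lines: ['red']
Count: 1

1


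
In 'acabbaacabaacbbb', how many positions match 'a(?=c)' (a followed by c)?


Lookahead 'a(?=c)' matches 'a' only when followed by 'c'.
String: 'acabbaacabaacbbb'
Checking each position where char is 'a':
  pos 0: 'a' -> MATCH (next='c')
  pos 2: 'a' -> no (next='b')
  pos 5: 'a' -> no (next='a')
  pos 6: 'a' -> MATCH (next='c')
  pos 8: 'a' -> no (next='b')
  pos 10: 'a' -> no (next='a')
  pos 11: 'a' -> MATCH (next='c')
Matching positions: [0, 6, 11]
Count: 3

3


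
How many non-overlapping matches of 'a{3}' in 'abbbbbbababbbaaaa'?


Pattern 'a{3}' matches exactly 3 consecutive a's (greedy, non-overlapping).
String: 'abbbbbbababbbaaaa'
Scanning for runs of a's:
  Run at pos 0: 'a' (length 1) -> 0 match(es)
  Run at pos 7: 'a' (length 1) -> 0 match(es)
  Run at pos 9: 'a' (length 1) -> 0 match(es)
  Run at pos 13: 'aaaa' (length 4) -> 1 match(es)
Matches found: ['aaa']
Total: 1

1


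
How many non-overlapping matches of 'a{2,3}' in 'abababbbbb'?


Pattern 'a{2,3}' matches between 2 and 3 consecutive a's (greedy).
String: 'abababbbbb'
Finding runs of a's and applying greedy matching:
  Run at pos 0: 'a' (length 1)
  Run at pos 2: 'a' (length 1)
  Run at pos 4: 'a' (length 1)
Matches: []
Count: 0

0


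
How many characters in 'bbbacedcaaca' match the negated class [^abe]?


Negated class [^abe] matches any char NOT in {a, b, e}
Scanning 'bbbacedcaaca':
  pos 0: 'b' -> no (excluded)
  pos 1: 'b' -> no (excluded)
  pos 2: 'b' -> no (excluded)
  pos 3: 'a' -> no (excluded)
  pos 4: 'c' -> MATCH
  pos 5: 'e' -> no (excluded)
  pos 6: 'd' -> MATCH
  pos 7: 'c' -> MATCH
  pos 8: 'a' -> no (excluded)
  pos 9: 'a' -> no (excluded)
  pos 10: 'c' -> MATCH
  pos 11: 'a' -> no (excluded)
Total matches: 4

4


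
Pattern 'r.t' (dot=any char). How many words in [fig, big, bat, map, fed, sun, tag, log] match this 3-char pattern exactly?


Pattern 'r.t' means: starts with 'r', any single char, ends with 't'.
Checking each word (must be exactly 3 chars):
  'fig' (len=3): no
  'big' (len=3): no
  'bat' (len=3): no
  'map' (len=3): no
  'fed' (len=3): no
  'sun' (len=3): no
  'tag' (len=3): no
  'log' (len=3): no
Matching words: []
Total: 0

0


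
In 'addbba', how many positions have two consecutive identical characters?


Looking for consecutive identical characters in 'addbba':
  pos 0-1: 'a' vs 'd' -> different
  pos 1-2: 'd' vs 'd' -> MATCH ('dd')
  pos 2-3: 'd' vs 'b' -> different
  pos 3-4: 'b' vs 'b' -> MATCH ('bb')
  pos 4-5: 'b' vs 'a' -> different
Consecutive identical pairs: ['dd', 'bb']
Count: 2

2


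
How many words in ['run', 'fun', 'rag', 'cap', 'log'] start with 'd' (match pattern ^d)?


Pattern ^d anchors to start of word. Check which words begin with 'd':
  'run' -> no
  'fun' -> no
  'rag' -> no
  'cap' -> no
  'log' -> no
Matching words: []
Count: 0

0


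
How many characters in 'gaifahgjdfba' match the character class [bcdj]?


Character class [bcdj] matches any of: {b, c, d, j}
Scanning string 'gaifahgjdfba' character by character:
  pos 0: 'g' -> no
  pos 1: 'a' -> no
  pos 2: 'i' -> no
  pos 3: 'f' -> no
  pos 4: 'a' -> no
  pos 5: 'h' -> no
  pos 6: 'g' -> no
  pos 7: 'j' -> MATCH
  pos 8: 'd' -> MATCH
  pos 9: 'f' -> no
  pos 10: 'b' -> MATCH
  pos 11: 'a' -> no
Total matches: 3

3


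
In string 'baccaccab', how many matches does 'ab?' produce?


Pattern 'ab?' matches 'a' optionally followed by 'b'.
String: 'baccaccab'
Scanning left to right for 'a' then checking next char:
  Match 1: 'a' (a not followed by b)
  Match 2: 'a' (a not followed by b)
  Match 3: 'ab' (a followed by b)
Total matches: 3

3


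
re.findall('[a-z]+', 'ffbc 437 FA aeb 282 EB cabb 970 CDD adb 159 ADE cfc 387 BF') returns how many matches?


Pattern '[a-z]+' finds one or more lowercase letters.
Text: 'ffbc 437 FA aeb 282 EB cabb 970 CDD adb 159 ADE cfc 387 BF'
Scanning for matches:
  Match 1: 'ffbc'
  Match 2: 'aeb'
  Match 3: 'cabb'
  Match 4: 'adb'
  Match 5: 'cfc'
Total matches: 5

5


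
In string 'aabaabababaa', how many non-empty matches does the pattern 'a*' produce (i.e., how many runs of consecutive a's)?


Pattern 'a*' matches zero or more a's. We want non-empty runs of consecutive a's.
String: 'aabaabababaa'
Walking through the string to find runs of a's:
  Run 1: positions 0-1 -> 'aa'
  Run 2: positions 3-4 -> 'aa'
  Run 3: positions 6-6 -> 'a'
  Run 4: positions 8-8 -> 'a'
  Run 5: positions 10-11 -> 'aa'
Non-empty runs found: ['aa', 'aa', 'a', 'a', 'aa']
Count: 5

5


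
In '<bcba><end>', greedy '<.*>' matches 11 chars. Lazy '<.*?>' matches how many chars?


Greedy '<.*>' tries to match as MUCH as possible.
Lazy '<.*?>' tries to match as LITTLE as possible.

String: '<bcba><end>'
Greedy '<.*>' starts at first '<' and extends to the LAST '>': '<bcba><end>' (11 chars)
Lazy '<.*?>' starts at first '<' and stops at the FIRST '>': '<bcba>' (6 chars)

6


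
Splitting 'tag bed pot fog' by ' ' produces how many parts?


Splitting by ' ' breaks the string at each occurrence of the separator.
Text: 'tag bed pot fog'
Parts after split:
  Part 1: 'tag'
  Part 2: 'bed'
  Part 3: 'pot'
  Part 4: 'fog'
Total parts: 4

4


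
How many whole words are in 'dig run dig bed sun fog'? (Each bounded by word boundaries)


Word boundaries (\b) mark the start/end of each word.
Text: 'dig run dig bed sun fog'
Splitting by whitespace:
  Word 1: 'dig'
  Word 2: 'run'
  Word 3: 'dig'
  Word 4: 'bed'
  Word 5: 'sun'
  Word 6: 'fog'
Total whole words: 6

6


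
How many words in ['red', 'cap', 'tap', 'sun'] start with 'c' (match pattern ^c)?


Pattern ^c anchors to start of word. Check which words begin with 'c':
  'red' -> no
  'cap' -> MATCH (starts with 'c')
  'tap' -> no
  'sun' -> no
Matching words: ['cap']
Count: 1

1


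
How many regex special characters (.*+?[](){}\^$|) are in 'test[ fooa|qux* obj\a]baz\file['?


Regex special characters are: . * + ? [ ] ( ) { } \ ^ $ |
Scanning 'test[ fooa|qux* obj\a]baz\file[':
  pos 4: '[' -> SPECIAL
  pos 10: '|' -> SPECIAL
  pos 14: '*' -> SPECIAL
  pos 19: '\' -> SPECIAL
  pos 21: ']' -> SPECIAL
  pos 25: '\' -> SPECIAL
  pos 30: '[' -> SPECIAL
Special chars found: ['[', '|', '*', '\\', ']', '\\', '[']
Total: 7

7


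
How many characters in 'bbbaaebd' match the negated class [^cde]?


Negated class [^cde] matches any char NOT in {c, d, e}
Scanning 'bbbaaebd':
  pos 0: 'b' -> MATCH
  pos 1: 'b' -> MATCH
  pos 2: 'b' -> MATCH
  pos 3: 'a' -> MATCH
  pos 4: 'a' -> MATCH
  pos 5: 'e' -> no (excluded)
  pos 6: 'b' -> MATCH
  pos 7: 'd' -> no (excluded)
Total matches: 6

6


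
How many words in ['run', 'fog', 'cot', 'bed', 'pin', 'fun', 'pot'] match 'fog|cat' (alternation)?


Alternation 'fog|cat' matches either 'fog' or 'cat'.
Checking each word:
  'run' -> no
  'fog' -> MATCH
  'cot' -> no
  'bed' -> no
  'pin' -> no
  'fun' -> no
  'pot' -> no
Matches: ['fog']
Count: 1

1


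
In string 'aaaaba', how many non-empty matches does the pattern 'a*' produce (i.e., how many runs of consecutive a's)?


Pattern 'a*' matches zero or more a's. We want non-empty runs of consecutive a's.
String: 'aaaaba'
Walking through the string to find runs of a's:
  Run 1: positions 0-3 -> 'aaaa'
  Run 2: positions 5-5 -> 'a'
Non-empty runs found: ['aaaa', 'a']
Count: 2

2


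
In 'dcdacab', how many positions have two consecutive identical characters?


Looking for consecutive identical characters in 'dcdacab':
  pos 0-1: 'd' vs 'c' -> different
  pos 1-2: 'c' vs 'd' -> different
  pos 2-3: 'd' vs 'a' -> different
  pos 3-4: 'a' vs 'c' -> different
  pos 4-5: 'c' vs 'a' -> different
  pos 5-6: 'a' vs 'b' -> different
Consecutive identical pairs: []
Count: 0

0


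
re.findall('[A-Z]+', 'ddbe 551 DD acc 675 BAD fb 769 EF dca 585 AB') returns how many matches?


Pattern '[A-Z]+' finds one or more uppercase letters.
Text: 'ddbe 551 DD acc 675 BAD fb 769 EF dca 585 AB'
Scanning for matches:
  Match 1: 'DD'
  Match 2: 'BAD'
  Match 3: 'EF'
  Match 4: 'AB'
Total matches: 4

4


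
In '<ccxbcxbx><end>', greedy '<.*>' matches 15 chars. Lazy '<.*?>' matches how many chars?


Greedy '<.*>' tries to match as MUCH as possible.
Lazy '<.*?>' tries to match as LITTLE as possible.

String: '<ccxbcxbx><end>'
Greedy '<.*>' starts at first '<' and extends to the LAST '>': '<ccxbcxbx><end>' (15 chars)
Lazy '<.*?>' starts at first '<' and stops at the FIRST '>': '<ccxbcxbx>' (10 chars)

10


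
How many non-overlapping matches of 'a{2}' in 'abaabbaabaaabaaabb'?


Pattern 'a{2}' matches exactly 2 consecutive a's (greedy, non-overlapping).
String: 'abaabbaabaaabaaabb'
Scanning for runs of a's:
  Run at pos 0: 'a' (length 1) -> 0 match(es)
  Run at pos 2: 'aa' (length 2) -> 1 match(es)
  Run at pos 6: 'aa' (length 2) -> 1 match(es)
  Run at pos 9: 'aaa' (length 3) -> 1 match(es)
  Run at pos 13: 'aaa' (length 3) -> 1 match(es)
Matches found: ['aa', 'aa', 'aa', 'aa']
Total: 4

4


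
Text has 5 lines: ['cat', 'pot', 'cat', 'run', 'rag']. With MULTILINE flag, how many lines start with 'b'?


With MULTILINE flag, ^ matches the start of each line.
Lines: ['cat', 'pot', 'cat', 'run', 'rag']
Checking which lines start with 'b':
  Line 1: 'cat' -> no
  Line 2: 'pot' -> no
  Line 3: 'cat' -> no
  Line 4: 'run' -> no
  Line 5: 'rag' -> no
Matching lines: []
Count: 0

0


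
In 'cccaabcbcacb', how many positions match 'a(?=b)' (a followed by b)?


Lookahead 'a(?=b)' matches 'a' only when followed by 'b'.
String: 'cccaabcbcacb'
Checking each position where char is 'a':
  pos 3: 'a' -> no (next='a')
  pos 4: 'a' -> MATCH (next='b')
  pos 9: 'a' -> no (next='c')
Matching positions: [4]
Count: 1

1


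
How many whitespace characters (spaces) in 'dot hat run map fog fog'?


\s matches whitespace characters (spaces, tabs, etc.).
Text: 'dot hat run map fog fog'
This text has 6 words separated by spaces.
Number of spaces = number of words - 1 = 6 - 1 = 5

5


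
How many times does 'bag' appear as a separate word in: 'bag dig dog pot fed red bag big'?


Scanning each word for exact match 'bag':
  Word 1: 'bag' -> MATCH
  Word 2: 'dig' -> no
  Word 3: 'dog' -> no
  Word 4: 'pot' -> no
  Word 5: 'fed' -> no
  Word 6: 'red' -> no
  Word 7: 'bag' -> MATCH
  Word 8: 'big' -> no
Total matches: 2

2


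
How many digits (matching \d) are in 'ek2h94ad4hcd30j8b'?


\d matches any digit 0-9.
Scanning 'ek2h94ad4hcd30j8b':
  pos 2: '2' -> DIGIT
  pos 4: '9' -> DIGIT
  pos 5: '4' -> DIGIT
  pos 8: '4' -> DIGIT
  pos 12: '3' -> DIGIT
  pos 13: '0' -> DIGIT
  pos 15: '8' -> DIGIT
Digits found: ['2', '9', '4', '4', '3', '0', '8']
Total: 7

7


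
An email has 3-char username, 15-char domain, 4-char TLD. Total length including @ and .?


An email address has format: username@domain.tld
Username length: 3
'@' character: 1
Domain length: 15
'.' character: 1
TLD length: 4
Total = 3 + 1 + 15 + 1 + 4 = 24

24


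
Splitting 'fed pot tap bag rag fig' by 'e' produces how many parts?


Splitting by 'e' breaks the string at each occurrence of the separator.
Text: 'fed pot tap bag rag fig'
Parts after split:
  Part 1: 'f'
  Part 2: 'd pot tap bag rag fig'
Total parts: 2

2


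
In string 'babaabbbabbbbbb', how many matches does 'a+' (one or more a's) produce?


Pattern 'a+' matches one or more consecutive a's.
String: 'babaabbbabbbbbb'
Scanning for runs of a:
  Match 1: 'a' (length 1)
  Match 2: 'aa' (length 2)
  Match 3: 'a' (length 1)
Total matches: 3

3


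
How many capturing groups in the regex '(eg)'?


To count capturing groups, count each '(' that starts a group.
Pattern: '(eg)'
Walking through the pattern:
  Position 0: '(' -> group #1
Total capturing groups: 1

1


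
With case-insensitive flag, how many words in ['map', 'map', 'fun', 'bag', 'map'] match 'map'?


Case-insensitive matching: compare each word's lowercase form to 'map'.
  'map' -> lower='map' -> MATCH
  'map' -> lower='map' -> MATCH
  'fun' -> lower='fun' -> no
  'bag' -> lower='bag' -> no
  'map' -> lower='map' -> MATCH
Matches: ['map', 'map', 'map']
Count: 3

3


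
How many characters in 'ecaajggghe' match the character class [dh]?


Character class [dh] matches any of: {d, h}
Scanning string 'ecaajggghe' character by character:
  pos 0: 'e' -> no
  pos 1: 'c' -> no
  pos 2: 'a' -> no
  pos 3: 'a' -> no
  pos 4: 'j' -> no
  pos 5: 'g' -> no
  pos 6: 'g' -> no
  pos 7: 'g' -> no
  pos 8: 'h' -> MATCH
  pos 9: 'e' -> no
Total matches: 1

1


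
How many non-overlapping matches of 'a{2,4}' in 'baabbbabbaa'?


Pattern 'a{2,4}' matches between 2 and 4 consecutive a's (greedy).
String: 'baabbbabbaa'
Finding runs of a's and applying greedy matching:
  Run at pos 1: 'aa' (length 2)
  Run at pos 6: 'a' (length 1)
  Run at pos 9: 'aa' (length 2)
Matches: ['aa', 'aa']
Count: 2

2


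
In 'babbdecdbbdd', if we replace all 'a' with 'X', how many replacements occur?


re.sub('a', 'X', text) replaces every occurrence of 'a' with 'X'.
Text: 'babbdecdbbdd'
Scanning for 'a':
  pos 1: 'a' -> replacement #1
Total replacements: 1

1


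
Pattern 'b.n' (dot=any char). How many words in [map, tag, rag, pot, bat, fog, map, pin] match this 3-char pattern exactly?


Pattern 'b.n' means: starts with 'b', any single char, ends with 'n'.
Checking each word (must be exactly 3 chars):
  'map' (len=3): no
  'tag' (len=3): no
  'rag' (len=3): no
  'pot' (len=3): no
  'bat' (len=3): no
  'fog' (len=3): no
  'map' (len=3): no
  'pin' (len=3): no
Matching words: []
Total: 0

0


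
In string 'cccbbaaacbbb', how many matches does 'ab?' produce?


Pattern 'ab?' matches 'a' optionally followed by 'b'.
String: 'cccbbaaacbbb'
Scanning left to right for 'a' then checking next char:
  Match 1: 'a' (a not followed by b)
  Match 2: 'a' (a not followed by b)
  Match 3: 'a' (a not followed by b)
Total matches: 3

3


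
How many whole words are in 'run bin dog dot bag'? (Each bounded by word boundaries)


Word boundaries (\b) mark the start/end of each word.
Text: 'run bin dog dot bag'
Splitting by whitespace:
  Word 1: 'run'
  Word 2: 'bin'
  Word 3: 'dog'
  Word 4: 'dot'
  Word 5: 'bag'
Total whole words: 5

5


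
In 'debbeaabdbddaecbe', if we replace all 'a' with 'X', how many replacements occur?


re.sub('a', 'X', text) replaces every occurrence of 'a' with 'X'.
Text: 'debbeaabdbddaecbe'
Scanning for 'a':
  pos 5: 'a' -> replacement #1
  pos 6: 'a' -> replacement #2
  pos 12: 'a' -> replacement #3
Total replacements: 3

3


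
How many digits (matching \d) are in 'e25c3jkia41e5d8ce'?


\d matches any digit 0-9.
Scanning 'e25c3jkia41e5d8ce':
  pos 1: '2' -> DIGIT
  pos 2: '5' -> DIGIT
  pos 4: '3' -> DIGIT
  pos 9: '4' -> DIGIT
  pos 10: '1' -> DIGIT
  pos 12: '5' -> DIGIT
  pos 14: '8' -> DIGIT
Digits found: ['2', '5', '3', '4', '1', '5', '8']
Total: 7

7


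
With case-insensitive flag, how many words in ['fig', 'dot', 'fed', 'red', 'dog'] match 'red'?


Case-insensitive matching: compare each word's lowercase form to 'red'.
  'fig' -> lower='fig' -> no
  'dot' -> lower='dot' -> no
  'fed' -> lower='fed' -> no
  'red' -> lower='red' -> MATCH
  'dog' -> lower='dog' -> no
Matches: ['red']
Count: 1

1


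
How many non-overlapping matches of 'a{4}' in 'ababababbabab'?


Pattern 'a{4}' matches exactly 4 consecutive a's (greedy, non-overlapping).
String: 'ababababbabab'
Scanning for runs of a's:
  Run at pos 0: 'a' (length 1) -> 0 match(es)
  Run at pos 2: 'a' (length 1) -> 0 match(es)
  Run at pos 4: 'a' (length 1) -> 0 match(es)
  Run at pos 6: 'a' (length 1) -> 0 match(es)
  Run at pos 9: 'a' (length 1) -> 0 match(es)
  Run at pos 11: 'a' (length 1) -> 0 match(es)
Matches found: []
Total: 0

0


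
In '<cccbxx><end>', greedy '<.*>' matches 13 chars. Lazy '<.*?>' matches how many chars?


Greedy '<.*>' tries to match as MUCH as possible.
Lazy '<.*?>' tries to match as LITTLE as possible.

String: '<cccbxx><end>'
Greedy '<.*>' starts at first '<' and extends to the LAST '>': '<cccbxx><end>' (13 chars)
Lazy '<.*?>' starts at first '<' and stops at the FIRST '>': '<cccbxx>' (8 chars)

8


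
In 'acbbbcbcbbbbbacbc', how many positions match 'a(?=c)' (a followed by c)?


Lookahead 'a(?=c)' matches 'a' only when followed by 'c'.
String: 'acbbbcbcbbbbbacbc'
Checking each position where char is 'a':
  pos 0: 'a' -> MATCH (next='c')
  pos 13: 'a' -> MATCH (next='c')
Matching positions: [0, 13]
Count: 2

2


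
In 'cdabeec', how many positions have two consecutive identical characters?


Looking for consecutive identical characters in 'cdabeec':
  pos 0-1: 'c' vs 'd' -> different
  pos 1-2: 'd' vs 'a' -> different
  pos 2-3: 'a' vs 'b' -> different
  pos 3-4: 'b' vs 'e' -> different
  pos 4-5: 'e' vs 'e' -> MATCH ('ee')
  pos 5-6: 'e' vs 'c' -> different
Consecutive identical pairs: ['ee']
Count: 1

1


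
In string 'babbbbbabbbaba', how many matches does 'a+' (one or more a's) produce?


Pattern 'a+' matches one or more consecutive a's.
String: 'babbbbbabbbaba'
Scanning for runs of a:
  Match 1: 'a' (length 1)
  Match 2: 'a' (length 1)
  Match 3: 'a' (length 1)
  Match 4: 'a' (length 1)
Total matches: 4

4


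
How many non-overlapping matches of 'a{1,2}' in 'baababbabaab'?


Pattern 'a{1,2}' matches between 1 and 2 consecutive a's (greedy).
String: 'baababbabaab'
Finding runs of a's and applying greedy matching:
  Run at pos 1: 'aa' (length 2)
  Run at pos 4: 'a' (length 1)
  Run at pos 7: 'a' (length 1)
  Run at pos 9: 'aa' (length 2)
Matches: ['aa', 'a', 'a', 'aa']
Count: 4

4


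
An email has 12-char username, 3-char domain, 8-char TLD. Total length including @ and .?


An email address has format: username@domain.tld
Username length: 12
'@' character: 1
Domain length: 3
'.' character: 1
TLD length: 8
Total = 12 + 1 + 3 + 1 + 8 = 25

25


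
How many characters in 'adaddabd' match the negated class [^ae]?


Negated class [^ae] matches any char NOT in {a, e}
Scanning 'adaddabd':
  pos 0: 'a' -> no (excluded)
  pos 1: 'd' -> MATCH
  pos 2: 'a' -> no (excluded)
  pos 3: 'd' -> MATCH
  pos 4: 'd' -> MATCH
  pos 5: 'a' -> no (excluded)
  pos 6: 'b' -> MATCH
  pos 7: 'd' -> MATCH
Total matches: 5

5


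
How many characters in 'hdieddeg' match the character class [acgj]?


Character class [acgj] matches any of: {a, c, g, j}
Scanning string 'hdieddeg' character by character:
  pos 0: 'h' -> no
  pos 1: 'd' -> no
  pos 2: 'i' -> no
  pos 3: 'e' -> no
  pos 4: 'd' -> no
  pos 5: 'd' -> no
  pos 6: 'e' -> no
  pos 7: 'g' -> MATCH
Total matches: 1

1


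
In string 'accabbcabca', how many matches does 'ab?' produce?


Pattern 'ab?' matches 'a' optionally followed by 'b'.
String: 'accabbcabca'
Scanning left to right for 'a' then checking next char:
  Match 1: 'a' (a not followed by b)
  Match 2: 'ab' (a followed by b)
  Match 3: 'ab' (a followed by b)
  Match 4: 'a' (a not followed by b)
Total matches: 4

4


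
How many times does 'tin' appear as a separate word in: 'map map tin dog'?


Scanning each word for exact match 'tin':
  Word 1: 'map' -> no
  Word 2: 'map' -> no
  Word 3: 'tin' -> MATCH
  Word 4: 'dog' -> no
Total matches: 1

1


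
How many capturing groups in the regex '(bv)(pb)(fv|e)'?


To count capturing groups, count each '(' that starts a group.
Pattern: '(bv)(pb)(fv|e)'
Walking through the pattern:
  Position 0: '(' -> group #1
  Position 4: '(' -> group #2
  Position 8: '(' -> group #3
Total capturing groups: 3

3


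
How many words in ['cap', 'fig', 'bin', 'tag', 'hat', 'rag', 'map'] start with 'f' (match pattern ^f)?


Pattern ^f anchors to start of word. Check which words begin with 'f':
  'cap' -> no
  'fig' -> MATCH (starts with 'f')
  'bin' -> no
  'tag' -> no
  'hat' -> no
  'rag' -> no
  'map' -> no
Matching words: ['fig']
Count: 1

1


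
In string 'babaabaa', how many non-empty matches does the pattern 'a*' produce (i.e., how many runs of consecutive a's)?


Pattern 'a*' matches zero or more a's. We want non-empty runs of consecutive a's.
String: 'babaabaa'
Walking through the string to find runs of a's:
  Run 1: positions 1-1 -> 'a'
  Run 2: positions 3-4 -> 'aa'
  Run 3: positions 6-7 -> 'aa'
Non-empty runs found: ['a', 'aa', 'aa']
Count: 3

3


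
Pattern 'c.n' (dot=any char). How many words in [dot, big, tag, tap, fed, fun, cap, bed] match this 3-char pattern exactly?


Pattern 'c.n' means: starts with 'c', any single char, ends with 'n'.
Checking each word (must be exactly 3 chars):
  'dot' (len=3): no
  'big' (len=3): no
  'tag' (len=3): no
  'tap' (len=3): no
  'fed' (len=3): no
  'fun' (len=3): no
  'cap' (len=3): no
  'bed' (len=3): no
Matching words: []
Total: 0

0


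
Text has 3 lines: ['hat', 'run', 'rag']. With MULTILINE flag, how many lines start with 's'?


With MULTILINE flag, ^ matches the start of each line.
Lines: ['hat', 'run', 'rag']
Checking which lines start with 's':
  Line 1: 'hat' -> no
  Line 2: 'run' -> no
  Line 3: 'rag' -> no
Matching lines: []
Count: 0

0


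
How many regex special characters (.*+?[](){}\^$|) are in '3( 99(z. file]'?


Regex special characters are: . * + ? [ ] ( ) { } \ ^ $ |
Scanning '3( 99(z. file]':
  pos 1: '(' -> SPECIAL
  pos 5: '(' -> SPECIAL
  pos 7: '.' -> SPECIAL
  pos 13: ']' -> SPECIAL
Special chars found: ['(', '(', '.', ']']
Total: 4

4


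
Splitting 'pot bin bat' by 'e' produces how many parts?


Splitting by 'e' breaks the string at each occurrence of the separator.
Text: 'pot bin bat'
Parts after split:
  Part 1: 'pot bin bat'
Total parts: 1

1


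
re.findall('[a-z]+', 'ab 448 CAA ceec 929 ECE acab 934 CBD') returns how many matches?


Pattern '[a-z]+' finds one or more lowercase letters.
Text: 'ab 448 CAA ceec 929 ECE acab 934 CBD'
Scanning for matches:
  Match 1: 'ab'
  Match 2: 'ceec'
  Match 3: 'acab'
Total matches: 3

3


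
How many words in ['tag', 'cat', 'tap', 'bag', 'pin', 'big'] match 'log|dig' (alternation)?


Alternation 'log|dig' matches either 'log' or 'dig'.
Checking each word:
  'tag' -> no
  'cat' -> no
  'tap' -> no
  'bag' -> no
  'pin' -> no
  'big' -> no
Matches: []
Count: 0

0


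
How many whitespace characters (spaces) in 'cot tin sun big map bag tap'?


\s matches whitespace characters (spaces, tabs, etc.).
Text: 'cot tin sun big map bag tap'
This text has 7 words separated by spaces.
Number of spaces = number of words - 1 = 7 - 1 = 6

6


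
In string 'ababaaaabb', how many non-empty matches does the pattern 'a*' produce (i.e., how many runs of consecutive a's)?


Pattern 'a*' matches zero or more a's. We want non-empty runs of consecutive a's.
String: 'ababaaaabb'
Walking through the string to find runs of a's:
  Run 1: positions 0-0 -> 'a'
  Run 2: positions 2-2 -> 'a'
  Run 3: positions 4-7 -> 'aaaa'
Non-empty runs found: ['a', 'a', 'aaaa']
Count: 3

3


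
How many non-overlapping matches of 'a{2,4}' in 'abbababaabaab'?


Pattern 'a{2,4}' matches between 2 and 4 consecutive a's (greedy).
String: 'abbababaabaab'
Finding runs of a's and applying greedy matching:
  Run at pos 0: 'a' (length 1)
  Run at pos 3: 'a' (length 1)
  Run at pos 5: 'a' (length 1)
  Run at pos 7: 'aa' (length 2)
  Run at pos 10: 'aa' (length 2)
Matches: ['aa', 'aa']
Count: 2

2


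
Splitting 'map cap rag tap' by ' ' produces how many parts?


Splitting by ' ' breaks the string at each occurrence of the separator.
Text: 'map cap rag tap'
Parts after split:
  Part 1: 'map'
  Part 2: 'cap'
  Part 3: 'rag'
  Part 4: 'tap'
Total parts: 4

4


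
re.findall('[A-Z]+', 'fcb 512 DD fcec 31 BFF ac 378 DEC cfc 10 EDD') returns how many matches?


Pattern '[A-Z]+' finds one or more uppercase letters.
Text: 'fcb 512 DD fcec 31 BFF ac 378 DEC cfc 10 EDD'
Scanning for matches:
  Match 1: 'DD'
  Match 2: 'BFF'
  Match 3: 'DEC'
  Match 4: 'EDD'
Total matches: 4

4


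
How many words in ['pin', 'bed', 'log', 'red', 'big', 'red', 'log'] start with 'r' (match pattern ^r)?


Pattern ^r anchors to start of word. Check which words begin with 'r':
  'pin' -> no
  'bed' -> no
  'log' -> no
  'red' -> MATCH (starts with 'r')
  'big' -> no
  'red' -> MATCH (starts with 'r')
  'log' -> no
Matching words: ['red', 'red']
Count: 2

2


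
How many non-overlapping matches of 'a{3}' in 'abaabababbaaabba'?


Pattern 'a{3}' matches exactly 3 consecutive a's (greedy, non-overlapping).
String: 'abaabababbaaabba'
Scanning for runs of a's:
  Run at pos 0: 'a' (length 1) -> 0 match(es)
  Run at pos 2: 'aa' (length 2) -> 0 match(es)
  Run at pos 5: 'a' (length 1) -> 0 match(es)
  Run at pos 7: 'a' (length 1) -> 0 match(es)
  Run at pos 10: 'aaa' (length 3) -> 1 match(es)
  Run at pos 15: 'a' (length 1) -> 0 match(es)
Matches found: ['aaa']
Total: 1

1


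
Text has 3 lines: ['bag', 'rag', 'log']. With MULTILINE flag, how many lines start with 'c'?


With MULTILINE flag, ^ matches the start of each line.
Lines: ['bag', 'rag', 'log']
Checking which lines start with 'c':
  Line 1: 'bag' -> no
  Line 2: 'rag' -> no
  Line 3: 'log' -> no
Matching lines: []
Count: 0

0


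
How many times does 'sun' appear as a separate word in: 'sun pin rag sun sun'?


Scanning each word for exact match 'sun':
  Word 1: 'sun' -> MATCH
  Word 2: 'pin' -> no
  Word 3: 'rag' -> no
  Word 4: 'sun' -> MATCH
  Word 5: 'sun' -> MATCH
Total matches: 3

3


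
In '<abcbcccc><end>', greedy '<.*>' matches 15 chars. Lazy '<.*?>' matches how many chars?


Greedy '<.*>' tries to match as MUCH as possible.
Lazy '<.*?>' tries to match as LITTLE as possible.

String: '<abcbcccc><end>'
Greedy '<.*>' starts at first '<' and extends to the LAST '>': '<abcbcccc><end>' (15 chars)
Lazy '<.*?>' starts at first '<' and stops at the FIRST '>': '<abcbcccc>' (10 chars)

10


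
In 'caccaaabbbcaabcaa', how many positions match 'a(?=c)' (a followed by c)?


Lookahead 'a(?=c)' matches 'a' only when followed by 'c'.
String: 'caccaaabbbcaabcaa'
Checking each position where char is 'a':
  pos 1: 'a' -> MATCH (next='c')
  pos 4: 'a' -> no (next='a')
  pos 5: 'a' -> no (next='a')
  pos 6: 'a' -> no (next='b')
  pos 11: 'a' -> no (next='a')
  pos 12: 'a' -> no (next='b')
  pos 15: 'a' -> no (next='a')
Matching positions: [1]
Count: 1

1


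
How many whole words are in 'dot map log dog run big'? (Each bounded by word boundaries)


Word boundaries (\b) mark the start/end of each word.
Text: 'dot map log dog run big'
Splitting by whitespace:
  Word 1: 'dot'
  Word 2: 'map'
  Word 3: 'log'
  Word 4: 'dog'
  Word 5: 'run'
  Word 6: 'big'
Total whole words: 6

6


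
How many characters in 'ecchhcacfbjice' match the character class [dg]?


Character class [dg] matches any of: {d, g}
Scanning string 'ecchhcacfbjice' character by character:
  pos 0: 'e' -> no
  pos 1: 'c' -> no
  pos 2: 'c' -> no
  pos 3: 'h' -> no
  pos 4: 'h' -> no
  pos 5: 'c' -> no
  pos 6: 'a' -> no
  pos 7: 'c' -> no
  pos 8: 'f' -> no
  pos 9: 'b' -> no
  pos 10: 'j' -> no
  pos 11: 'i' -> no
  pos 12: 'c' -> no
  pos 13: 'e' -> no
Total matches: 0

0


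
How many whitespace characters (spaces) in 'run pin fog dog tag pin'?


\s matches whitespace characters (spaces, tabs, etc.).
Text: 'run pin fog dog tag pin'
This text has 6 words separated by spaces.
Number of spaces = number of words - 1 = 6 - 1 = 5

5


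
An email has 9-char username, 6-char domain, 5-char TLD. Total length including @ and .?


An email address has format: username@domain.tld
Username length: 9
'@' character: 1
Domain length: 6
'.' character: 1
TLD length: 5
Total = 9 + 1 + 6 + 1 + 5 = 22

22


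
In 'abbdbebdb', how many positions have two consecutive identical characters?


Looking for consecutive identical characters in 'abbdbebdb':
  pos 0-1: 'a' vs 'b' -> different
  pos 1-2: 'b' vs 'b' -> MATCH ('bb')
  pos 2-3: 'b' vs 'd' -> different
  pos 3-4: 'd' vs 'b' -> different
  pos 4-5: 'b' vs 'e' -> different
  pos 5-6: 'e' vs 'b' -> different
  pos 6-7: 'b' vs 'd' -> different
  pos 7-8: 'd' vs 'b' -> different
Consecutive identical pairs: ['bb']
Count: 1

1


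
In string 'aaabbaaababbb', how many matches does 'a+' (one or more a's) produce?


Pattern 'a+' matches one or more consecutive a's.
String: 'aaabbaaababbb'
Scanning for runs of a:
  Match 1: 'aaa' (length 3)
  Match 2: 'aaa' (length 3)
  Match 3: 'a' (length 1)
Total matches: 3

3


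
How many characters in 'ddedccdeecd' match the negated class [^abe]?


Negated class [^abe] matches any char NOT in {a, b, e}
Scanning 'ddedccdeecd':
  pos 0: 'd' -> MATCH
  pos 1: 'd' -> MATCH
  pos 2: 'e' -> no (excluded)
  pos 3: 'd' -> MATCH
  pos 4: 'c' -> MATCH
  pos 5: 'c' -> MATCH
  pos 6: 'd' -> MATCH
  pos 7: 'e' -> no (excluded)
  pos 8: 'e' -> no (excluded)
  pos 9: 'c' -> MATCH
  pos 10: 'd' -> MATCH
Total matches: 8

8


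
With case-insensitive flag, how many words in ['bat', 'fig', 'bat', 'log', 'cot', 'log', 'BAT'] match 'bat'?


Case-insensitive matching: compare each word's lowercase form to 'bat'.
  'bat' -> lower='bat' -> MATCH
  'fig' -> lower='fig' -> no
  'bat' -> lower='bat' -> MATCH
  'log' -> lower='log' -> no
  'cot' -> lower='cot' -> no
  'log' -> lower='log' -> no
  'BAT' -> lower='bat' -> MATCH
Matches: ['bat', 'bat', 'BAT']
Count: 3

3
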